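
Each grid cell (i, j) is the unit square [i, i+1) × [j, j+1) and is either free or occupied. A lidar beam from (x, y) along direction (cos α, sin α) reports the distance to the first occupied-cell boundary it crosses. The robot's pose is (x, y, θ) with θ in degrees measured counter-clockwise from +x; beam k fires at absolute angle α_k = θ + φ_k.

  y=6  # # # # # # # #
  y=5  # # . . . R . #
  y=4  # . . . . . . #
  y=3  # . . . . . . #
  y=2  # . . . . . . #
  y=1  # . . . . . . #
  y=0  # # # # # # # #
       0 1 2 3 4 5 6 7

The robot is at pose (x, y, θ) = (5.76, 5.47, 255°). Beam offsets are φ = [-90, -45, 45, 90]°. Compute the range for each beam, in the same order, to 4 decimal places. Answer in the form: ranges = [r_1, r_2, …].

ranges = [2.0478, 5.4964, 2.4800, 1.2837]

beam 1: φ=-90°, α=165°
  d=(-0.9659,0.2588)  start (5,5)  tX=0.7868 tY=2.0478  stride 1/|dx|=1.0353 1/|dy|=3.8637
    cross x-line → (4,5), t=0.7868
    cross x-line → (3,5), t=1.8221
    cross y-line → (3,6), t=2.0478 (wall)
  → r_1 = 2.0478
beam 2: φ=-45°, α=210°
  d=(-0.8660,-0.5000)  start (5,5)  tX=0.8776 tY=0.9400  stride 1/|dx|=1.1547 1/|dy|=2.0000
    cross x-line → (4,5), t=0.8776
    cross y-line → (4,4), t=0.9400
    cross x-line → (3,4), t=2.0323
    cross y-line → (3,3), t=2.9400
    cross x-line → (2,3), t=3.1870
    cross x-line → (1,3), t=4.3417
    cross y-line → (1,2), t=4.9400
    cross x-line → (0,2), t=5.4964 (wall)
  → r_2 = 5.4964
beam 3: φ=45°, α=300°
  d=(0.5000,-0.8660)  start (5,5)  tX=0.4800 tY=0.5427  stride 1/|dx|=2.0000 1/|dy|=1.1547
    cross x-line → (6,5), t=0.4800
    cross y-line → (6,4), t=0.5427
    cross y-line → (6,3), t=1.6974
    cross x-line → (7,3), t=2.4800 (wall)
  → r_3 = 2.4800
beam 4: φ=90°, α=345°
  d=(0.9659,-0.2588)  start (5,5)  tX=0.2485 tY=1.8159  stride 1/|dx|=1.0353 1/|dy|=3.8637
    cross x-line → (6,5), t=0.2485
    cross x-line → (7,5), t=1.2837 (wall)
  → r_4 = 1.2837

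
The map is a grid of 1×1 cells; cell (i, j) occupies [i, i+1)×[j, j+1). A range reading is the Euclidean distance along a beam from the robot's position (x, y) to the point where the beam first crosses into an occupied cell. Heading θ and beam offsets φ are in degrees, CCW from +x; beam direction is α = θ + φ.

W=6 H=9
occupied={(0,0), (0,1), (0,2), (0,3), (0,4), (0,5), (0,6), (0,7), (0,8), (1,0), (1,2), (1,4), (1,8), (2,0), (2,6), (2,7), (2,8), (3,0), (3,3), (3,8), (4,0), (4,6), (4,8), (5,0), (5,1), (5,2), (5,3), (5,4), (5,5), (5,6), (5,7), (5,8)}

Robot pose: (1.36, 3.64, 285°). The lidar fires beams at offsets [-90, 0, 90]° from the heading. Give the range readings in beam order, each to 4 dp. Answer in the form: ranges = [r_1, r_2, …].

ranges = [0.3727, 0.6626, 3.7684]

beam 1: φ=-90°, α=195°
  d=(-0.9659,-0.2588)  start (1,3)  tX=0.3727 tY=2.4728  stride 1/|dx|=1.0353 1/|dy|=3.8637
    cross x-line → (0,3), t=0.3727 (wall)
  → r_1 = 0.3727
beam 2: φ=0°, α=285°
  d=(0.2588,-0.9659)  start (1,3)  tX=2.4728 tY=0.6626  stride 1/|dx|=3.8637 1/|dy|=1.0353
    cross y-line → (1,2), t=0.6626 (wall)
  → r_2 = 0.6626
beam 3: φ=90°, α=15°
  d=(0.9659,0.2588)  start (1,3)  tX=0.6626 tY=1.3909  stride 1/|dx|=1.0353 1/|dy|=3.8637
    cross x-line → (2,3), t=0.6626
    cross y-line → (2,4), t=1.3909
    cross x-line → (3,4), t=1.6979
    cross x-line → (4,4), t=2.7331
    cross x-line → (5,4), t=3.7684 (wall)
  → r_3 = 3.7684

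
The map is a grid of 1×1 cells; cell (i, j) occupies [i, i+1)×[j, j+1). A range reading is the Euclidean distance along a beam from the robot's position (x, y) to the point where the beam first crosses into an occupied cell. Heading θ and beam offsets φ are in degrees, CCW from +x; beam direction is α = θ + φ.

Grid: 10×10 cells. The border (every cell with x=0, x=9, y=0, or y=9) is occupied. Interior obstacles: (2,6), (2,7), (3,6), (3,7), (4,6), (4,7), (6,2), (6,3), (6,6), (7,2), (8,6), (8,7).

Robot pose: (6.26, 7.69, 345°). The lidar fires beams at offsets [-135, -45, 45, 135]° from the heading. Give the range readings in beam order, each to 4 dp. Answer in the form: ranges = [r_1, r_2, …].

ranges = [1.4549, 0.7967, 2.6200, 1.5127]

beam 1: φ=-135°, α=210°
  cosα=-0.8660 sinα=-0.5000 | (6,7) | tMaxX 0.3002 tMaxY 1.3800 | tΔX 1.1547 tΔY 2.0000
    t=0.3002 [x] (5,7)
    t=1.3800 [y] (5,6)
    t=1.4549 [x] (4,6) — stop
  → r_1 = 1.4549
beam 2: φ=-45°, α=300°
  cosα=0.5000 sinα=-0.8660 | (6,7) | tMaxX 1.4800 tMaxY 0.7967 | tΔX 2.0000 tΔY 1.1547
    t=0.7967 [y] (6,6) — stop
  → r_2 = 0.7967
beam 3: φ=45°, α=30°
  cosα=0.8660 sinα=0.5000 | (6,7) | tMaxX 0.8545 tMaxY 0.6200 | tΔX 1.1547 tΔY 2.0000
    t=0.6200 [y] (6,8)
    t=0.8545 [x] (7,8)
    t=2.0092 [x] (8,8)
    t=2.6200 [y] (8,9) — stop
  → r_3 = 2.6200
beam 4: φ=135°, α=120°
  cosα=-0.5000 sinα=0.8660 | (6,7) | tMaxX 0.5200 tMaxY 0.3580 | tΔX 2.0000 tΔY 1.1547
    t=0.3580 [y] (6,8)
    t=0.5200 [x] (5,8)
    t=1.5127 [y] (5,9) — stop
  → r_4 = 1.5127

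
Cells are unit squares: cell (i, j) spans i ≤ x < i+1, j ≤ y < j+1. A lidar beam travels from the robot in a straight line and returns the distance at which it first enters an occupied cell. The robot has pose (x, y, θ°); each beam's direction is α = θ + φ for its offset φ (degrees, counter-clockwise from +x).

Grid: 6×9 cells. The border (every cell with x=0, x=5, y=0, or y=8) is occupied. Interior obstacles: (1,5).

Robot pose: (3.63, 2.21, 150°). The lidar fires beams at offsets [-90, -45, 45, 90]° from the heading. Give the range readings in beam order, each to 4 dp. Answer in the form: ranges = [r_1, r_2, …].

beam 1: φ=-90°, α=60°
  d=(0.5000,0.8660)  start (3,2)  tX=0.7400 tY=0.9122  stride 1/|dx|=2.0000 1/|dy|=1.1547
    cross x-line → (4,2), t=0.7400
    cross y-line → (4,3), t=0.9122
    cross y-line → (4,4), t=2.0669
    cross x-line → (5,4), t=2.7400 (wall)
  → r_1 = 2.7400
beam 2: φ=-45°, α=105°
  d=(-0.2588,0.9659)  start (3,2)  tX=2.4341 tY=0.8179  stride 1/|dx|=3.8637 1/|dy|=1.0353
    cross y-line → (3,3), t=0.8179
    cross y-line → (3,4), t=1.8531
    cross x-line → (2,4), t=2.4341
    cross y-line → (2,5), t=2.8884
    cross y-line → (2,6), t=3.9237
    cross y-line → (2,7), t=4.9590
    cross y-line → (2,8), t=5.9942 (wall)
  → r_2 = 5.9942
beam 3: φ=45°, α=195°
  d=(-0.9659,-0.2588)  start (3,2)  tX=0.6522 tY=0.8114  stride 1/|dx|=1.0353 1/|dy|=3.8637
    cross x-line → (2,2), t=0.6522
    cross y-line → (2,1), t=0.8114
    cross x-line → (1,1), t=1.6875
    cross x-line → (0,1), t=2.7228 (wall)
  → r_3 = 2.7228
beam 4: φ=90°, α=240°
  d=(-0.5000,-0.8660)  start (3,2)  tX=1.2600 tY=0.2425  stride 1/|dx|=2.0000 1/|dy|=1.1547
    cross y-line → (3,1), t=0.2425
    cross x-line → (2,1), t=1.2600
    cross y-line → (2,0), t=1.3972 (wall)
  → r_4 = 1.3972

ranges = [2.7400, 5.9942, 2.7228, 1.3972]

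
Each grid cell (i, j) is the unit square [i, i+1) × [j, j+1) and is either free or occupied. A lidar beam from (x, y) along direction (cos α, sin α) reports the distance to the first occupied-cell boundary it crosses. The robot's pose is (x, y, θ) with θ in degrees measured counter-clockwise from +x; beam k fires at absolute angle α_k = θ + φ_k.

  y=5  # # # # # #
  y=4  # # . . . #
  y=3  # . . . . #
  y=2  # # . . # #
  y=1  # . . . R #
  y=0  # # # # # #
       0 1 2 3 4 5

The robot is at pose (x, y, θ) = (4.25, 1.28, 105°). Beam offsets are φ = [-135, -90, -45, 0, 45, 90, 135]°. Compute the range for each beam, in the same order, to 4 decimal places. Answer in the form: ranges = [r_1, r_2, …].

beam 1: φ=-135°, α=330°
  cosα=0.8660 sinα=-0.5000 | (4,1) | tMaxX 0.8660 tMaxY 0.5600 | tΔX 1.1547 tΔY 2.0000
    t=0.5600 [y] (4,0) — stop
  → r_1 = 0.5600
beam 2: φ=-90°, α=15°
  cosα=0.9659 sinα=0.2588 | (4,1) | tMaxX 0.7765 tMaxY 2.7819 | tΔX 1.0353 tΔY 3.8637
    t=0.7765 [x] (5,1) — stop
  → r_2 = 0.7765
beam 3: φ=-45°, α=60°
  cosα=0.5000 sinα=0.8660 | (4,1) | tMaxX 1.5000 tMaxY 0.8314 | tΔX 2.0000 tΔY 1.1547
    t=0.8314 [y] (4,2) — stop
  → r_3 = 0.8314
beam 4: φ=0°, α=105°
  cosα=-0.2588 sinα=0.9659 | (4,1) | tMaxX 0.9659 tMaxY 0.7454 | tΔX 3.8637 tΔY 1.0353
    t=0.7454 [y] (4,2) — stop
  → r_4 = 0.7454
beam 5: φ=45°, α=150°
  cosα=-0.8660 sinα=0.5000 | (4,1) | tMaxX 0.2887 tMaxY 1.4400 | tΔX 1.1547 tΔY 2.0000
    t=0.2887 [x] (3,1)
    t=1.4400 [y] (3,2)
    t=1.4434 [x] (2,2)
    t=2.5981 [x] (1,2) — stop
  → r_5 = 2.5981
beam 6: φ=90°, α=195°
  cosα=-0.9659 sinα=-0.2588 | (4,1) | tMaxX 0.2588 tMaxY 1.0818 | tΔX 1.0353 tΔY 3.8637
    t=0.2588 [x] (3,1)
    t=1.0818 [y] (3,0) — stop
  → r_6 = 1.0818
beam 7: φ=135°, α=240°
  cosα=-0.5000 sinα=-0.8660 | (4,1) | tMaxX 0.5000 tMaxY 0.3233 | tΔX 2.0000 tΔY 1.1547
    t=0.3233 [y] (4,0) — stop
  → r_7 = 0.3233

ranges = [0.5600, 0.7765, 0.8314, 0.7454, 2.5981, 1.0818, 0.3233]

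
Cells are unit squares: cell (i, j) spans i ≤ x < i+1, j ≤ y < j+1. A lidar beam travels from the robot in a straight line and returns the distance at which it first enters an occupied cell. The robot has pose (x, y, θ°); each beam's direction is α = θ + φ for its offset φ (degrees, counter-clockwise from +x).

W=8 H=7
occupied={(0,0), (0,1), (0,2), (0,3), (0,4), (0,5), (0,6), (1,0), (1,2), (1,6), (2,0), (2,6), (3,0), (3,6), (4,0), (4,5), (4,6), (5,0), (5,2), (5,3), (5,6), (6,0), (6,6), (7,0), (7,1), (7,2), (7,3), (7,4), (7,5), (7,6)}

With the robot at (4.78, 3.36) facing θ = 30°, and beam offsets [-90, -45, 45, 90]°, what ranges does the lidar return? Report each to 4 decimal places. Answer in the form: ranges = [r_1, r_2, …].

ranges = [0.4400, 0.2278, 2.7331, 3.0484]

beam 1: φ=-90°, α=300°
  direction (0.5000, -0.8660); cell (4,3); t to first gridline: x 0.4400, y 0.4157 (then +2.0000 / +1.1547)
    (4,2) via y @ 0.4157
    (5,2) via x @ 0.4400  # hit
  → r_1 = 0.4400
beam 2: φ=-45°, α=345°
  direction (0.9659, -0.2588); cell (4,3); t to first gridline: x 0.2278, y 1.3909 (then +1.0353 / +3.8637)
    (5,3) via x @ 0.2278  # hit
  → r_2 = 0.2278
beam 3: φ=45°, α=75°
  direction (0.2588, 0.9659); cell (4,3); t to first gridline: x 0.8500, y 0.6626 (then +3.8637 / +1.0353)
    (4,4) via y @ 0.6626
    (5,4) via x @ 0.8500
    (5,5) via y @ 1.6979
    (5,6) via y @ 2.7331  # hit
  → r_3 = 2.7331
beam 4: φ=90°, α=120°
  direction (-0.5000, 0.8660); cell (4,3); t to first gridline: x 1.5600, y 0.7390 (then +2.0000 / +1.1547)
    (4,4) via y @ 0.7390
    (3,4) via x @ 1.5600
    (3,5) via y @ 1.8937
    (3,6) via y @ 3.0484  # hit
  → r_4 = 3.0484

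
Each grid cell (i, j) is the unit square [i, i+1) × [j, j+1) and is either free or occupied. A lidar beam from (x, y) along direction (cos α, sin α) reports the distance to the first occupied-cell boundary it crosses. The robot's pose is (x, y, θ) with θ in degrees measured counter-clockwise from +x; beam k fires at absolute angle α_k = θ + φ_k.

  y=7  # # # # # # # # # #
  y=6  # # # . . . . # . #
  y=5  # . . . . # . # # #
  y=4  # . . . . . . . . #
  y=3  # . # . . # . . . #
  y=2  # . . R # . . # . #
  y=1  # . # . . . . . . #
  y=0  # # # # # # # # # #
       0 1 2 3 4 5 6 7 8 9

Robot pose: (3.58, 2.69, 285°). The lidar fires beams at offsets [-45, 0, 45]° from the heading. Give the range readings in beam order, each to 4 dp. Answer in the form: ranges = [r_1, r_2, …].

beam 1: φ=-45°, α=240°
  cosα=-0.5000 sinα=-0.8660 | (3,2) | tMaxX 1.1600 tMaxY 0.7967 | tΔX 2.0000 tΔY 1.1547
    t=0.7967 [y] (3,1)
    t=1.1600 [x] (2,1) — stop
  → r_1 = 1.1600
beam 2: φ=0°, α=285°
  cosα=0.2588 sinα=-0.9659 | (3,2) | tMaxX 1.6228 tMaxY 0.7143 | tΔX 3.8637 tΔY 1.0353
    t=0.7143 [y] (3,1)
    t=1.6228 [x] (4,1)
    t=1.7496 [y] (4,0) — stop
  → r_2 = 1.7496
beam 3: φ=45°, α=330°
  cosα=0.8660 sinα=-0.5000 | (3,2) | tMaxX 0.4850 tMaxY 1.3800 | tΔX 1.1547 tΔY 2.0000
    t=0.4850 [x] (4,2) — stop
  → r_3 = 0.4850

ranges = [1.1600, 1.7496, 0.4850]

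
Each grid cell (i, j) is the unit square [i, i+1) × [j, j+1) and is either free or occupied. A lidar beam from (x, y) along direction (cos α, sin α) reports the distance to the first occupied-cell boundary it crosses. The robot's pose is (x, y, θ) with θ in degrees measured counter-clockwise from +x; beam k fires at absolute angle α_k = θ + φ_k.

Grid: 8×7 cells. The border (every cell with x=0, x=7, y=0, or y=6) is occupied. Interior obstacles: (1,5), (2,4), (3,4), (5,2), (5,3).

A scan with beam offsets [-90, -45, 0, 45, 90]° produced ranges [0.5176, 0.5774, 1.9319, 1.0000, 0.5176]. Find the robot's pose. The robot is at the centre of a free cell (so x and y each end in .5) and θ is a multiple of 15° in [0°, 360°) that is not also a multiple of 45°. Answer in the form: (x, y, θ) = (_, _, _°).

(x, y, θ) = (6.5, 2.5, 75°)

The pose lattice has 25·16 = 400 candidates. Test each by forward raycasting.
  (2.5, 3.5, 240°): beam 1 = 1.7321 ≠ 0.5176 ✗
  (1.5, 3.5, 165°): beam 1 = 1.5529 ≠ 0.5176 ✗
  (2.5, 5.5, 30°): beam 1 = 0.5774 ≠ 0.5176 ✗
  …
  (6.5, 2.5, 75°): r_1=0.5176, r_2=0.5774, r_3=1.9319, r_4=1.0000, r_5=0.5176 — all match ✓
Unique over the lattice → pose = (6.5, 2.5, 75°).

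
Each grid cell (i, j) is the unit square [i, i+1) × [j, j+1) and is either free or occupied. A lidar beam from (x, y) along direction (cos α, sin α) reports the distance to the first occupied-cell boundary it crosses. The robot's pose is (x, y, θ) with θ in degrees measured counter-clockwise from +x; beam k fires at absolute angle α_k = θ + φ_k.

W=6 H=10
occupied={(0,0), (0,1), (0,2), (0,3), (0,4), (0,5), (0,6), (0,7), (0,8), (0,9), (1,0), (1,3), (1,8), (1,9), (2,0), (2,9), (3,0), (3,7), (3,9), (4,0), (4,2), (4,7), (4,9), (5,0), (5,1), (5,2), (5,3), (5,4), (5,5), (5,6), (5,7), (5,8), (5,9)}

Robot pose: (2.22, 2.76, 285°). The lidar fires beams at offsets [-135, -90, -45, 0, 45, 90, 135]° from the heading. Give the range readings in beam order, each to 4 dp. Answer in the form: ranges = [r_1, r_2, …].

ranges = [0.4800, 1.2630, 2.0323, 1.8221, 3.2101, 2.8781, 4.8959]

beam 1: φ=-135°, α=150°
  cosα=-0.8660 sinα=0.5000 | (2,2) | tMaxX 0.2540 tMaxY 0.4800 | tΔX 1.1547 tΔY 2.0000
    t=0.2540 [x] (1,2)
    t=0.4800 [y] (1,3) — stop
  → r_1 = 0.4800
beam 2: φ=-90°, α=195°
  cosα=-0.9659 sinα=-0.2588 | (2,2) | tMaxX 0.2278 tMaxY 2.9364 | tΔX 1.0353 tΔY 3.8637
    t=0.2278 [x] (1,2)
    t=1.2630 [x] (0,2) — stop
  → r_2 = 1.2630
beam 3: φ=-45°, α=240°
  cosα=-0.5000 sinα=-0.8660 | (2,2) | tMaxX 0.4400 tMaxY 0.8776 | tΔX 2.0000 tΔY 1.1547
    t=0.4400 [x] (1,2)
    t=0.8776 [y] (1,1)
    t=2.0323 [y] (1,0) — stop
  → r_3 = 2.0323
beam 4: φ=0°, α=285°
  cosα=0.2588 sinα=-0.9659 | (2,2) | tMaxX 3.0137 tMaxY 0.7868 | tΔX 3.8637 tΔY 1.0353
    t=0.7868 [y] (2,1)
    t=1.8221 [y] (2,0) — stop
  → r_4 = 1.8221
beam 5: φ=45°, α=330°
  cosα=0.8660 sinα=-0.5000 | (2,2) | tMaxX 0.9007 tMaxY 1.5200 | tΔX 1.1547 tΔY 2.0000
    t=0.9007 [x] (3,2)
    t=1.5200 [y] (3,1)
    t=2.0554 [x] (4,1)
    t=3.2101 [x] (5,1) — stop
  → r_5 = 3.2101
beam 6: φ=90°, α=15°
  cosα=0.9659 sinα=0.2588 | (2,2) | tMaxX 0.8075 tMaxY 0.9273 | tΔX 1.0353 tΔY 3.8637
    t=0.8075 [x] (3,2)
    t=0.9273 [y] (3,3)
    t=1.8428 [x] (4,3)
    t=2.8781 [x] (5,3) — stop
  → r_6 = 2.8781
beam 7: φ=135°, α=60°
  cosα=0.5000 sinα=0.8660 | (2,2) | tMaxX 1.5600 tMaxY 0.2771 | tΔX 2.0000 tΔY 1.1547
    t=0.2771 [y] (2,3)
    t=1.4318 [y] (2,4)
    t=1.5600 [x] (3,4)
    t=2.5865 [y] (3,5)
    t=3.5600 [x] (4,5)
    t=3.7412 [y] (4,6)
    t=4.8959 [y] (4,7) — stop
  → r_7 = 4.8959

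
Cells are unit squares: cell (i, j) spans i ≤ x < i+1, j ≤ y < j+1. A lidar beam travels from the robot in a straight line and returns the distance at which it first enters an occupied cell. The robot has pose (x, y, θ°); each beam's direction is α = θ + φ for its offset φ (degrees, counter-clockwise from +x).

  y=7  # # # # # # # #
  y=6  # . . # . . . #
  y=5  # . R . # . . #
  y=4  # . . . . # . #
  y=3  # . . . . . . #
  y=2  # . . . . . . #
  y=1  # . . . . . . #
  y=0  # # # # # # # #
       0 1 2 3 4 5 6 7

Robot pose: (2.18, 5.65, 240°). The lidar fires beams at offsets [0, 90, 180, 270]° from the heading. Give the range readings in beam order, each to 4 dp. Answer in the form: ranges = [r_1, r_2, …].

ranges = [2.3600, 3.2563, 1.5588, 1.3625]

beam 1: φ=0°, α=240°
  direction (-0.5000, -0.8660); cell (2,5); t to first gridline: x 0.3600, y 0.7506 (then +2.0000 / +1.1547)
    (1,5) via x @ 0.3600
    (1,4) via y @ 0.7506
    (1,3) via y @ 1.9053
    (0,3) via x @ 2.3600  # hit
  → r_1 = 2.3600
beam 2: φ=90°, α=330°
  direction (0.8660, -0.5000); cell (2,5); t to first gridline: x 0.9469, y 1.3000 (then +1.1547 / +2.0000)
    (3,5) via x @ 0.9469
    (3,4) via y @ 1.3000
    (4,4) via x @ 2.1016
    (5,4) via x @ 3.2563  # hit
  → r_2 = 3.2563
beam 3: φ=180°, α=60°
  direction (0.5000, 0.8660); cell (2,5); t to first gridline: x 1.6400, y 0.4041 (then +2.0000 / +1.1547)
    (2,6) via y @ 0.4041
    (2,7) via y @ 1.5588  # hit
  → r_3 = 1.5588
beam 4: φ=270°, α=150°
  direction (-0.8660, 0.5000); cell (2,5); t to first gridline: x 0.2078, y 0.7000 (then +1.1547 / +2.0000)
    (1,5) via x @ 0.2078
    (1,6) via y @ 0.7000
    (0,6) via x @ 1.3625  # hit
  → r_4 = 1.3625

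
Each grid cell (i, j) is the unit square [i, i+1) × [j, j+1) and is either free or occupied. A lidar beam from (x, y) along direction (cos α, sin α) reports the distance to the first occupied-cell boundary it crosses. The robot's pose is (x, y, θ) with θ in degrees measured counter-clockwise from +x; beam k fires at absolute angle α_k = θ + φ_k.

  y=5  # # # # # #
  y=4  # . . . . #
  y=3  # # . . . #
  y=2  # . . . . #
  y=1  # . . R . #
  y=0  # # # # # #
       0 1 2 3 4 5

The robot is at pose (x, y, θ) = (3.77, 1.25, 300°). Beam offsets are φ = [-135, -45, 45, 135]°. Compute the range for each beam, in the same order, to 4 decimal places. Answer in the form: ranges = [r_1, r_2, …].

beam 1: φ=-135°, α=165°
  dir = (cos 165°, sin 165°) = (-0.9659, 0.2588); from cell (3,1)
  next x-line at t=0.7972, next y-line at t=2.8978; Δt_x=1.0353, Δt_y=3.8637
    x: enter (2,1) at t=0.7972
    x: enter (1,1) at t=1.8324
    x: enter (0,1) at t=2.8677 ← occupied
  → r_1 = 2.8677
beam 2: φ=-45°, α=255°
  dir = (cos 255°, sin 255°) = (-0.2588, -0.9659); from cell (3,1)
  next x-line at t=2.9751, next y-line at t=0.2588; Δt_x=3.8637, Δt_y=1.0353
    y: enter (3,0) at t=0.2588 ← occupied
  → r_2 = 0.2588
beam 3: φ=45°, α=345°
  dir = (cos 345°, sin 345°) = (0.9659, -0.2588); from cell (3,1)
  next x-line at t=0.2381, next y-line at t=0.9659; Δt_x=1.0353, Δt_y=3.8637
    x: enter (4,1) at t=0.2381
    y: enter (4,0) at t=0.9659 ← occupied
  → r_3 = 0.9659
beam 4: φ=135°, α=75°
  dir = (cos 75°, sin 75°) = (0.2588, 0.9659); from cell (3,1)
  next x-line at t=0.8887, next y-line at t=0.7765; Δt_x=3.8637, Δt_y=1.0353
    y: enter (3,2) at t=0.7765
    x: enter (4,2) at t=0.8887
    y: enter (4,3) at t=1.8117
    y: enter (4,4) at t=2.8470
    y: enter (4,5) at t=3.8823 ← occupied
  → r_4 = 3.8823

ranges = [2.8677, 0.2588, 0.9659, 3.8823]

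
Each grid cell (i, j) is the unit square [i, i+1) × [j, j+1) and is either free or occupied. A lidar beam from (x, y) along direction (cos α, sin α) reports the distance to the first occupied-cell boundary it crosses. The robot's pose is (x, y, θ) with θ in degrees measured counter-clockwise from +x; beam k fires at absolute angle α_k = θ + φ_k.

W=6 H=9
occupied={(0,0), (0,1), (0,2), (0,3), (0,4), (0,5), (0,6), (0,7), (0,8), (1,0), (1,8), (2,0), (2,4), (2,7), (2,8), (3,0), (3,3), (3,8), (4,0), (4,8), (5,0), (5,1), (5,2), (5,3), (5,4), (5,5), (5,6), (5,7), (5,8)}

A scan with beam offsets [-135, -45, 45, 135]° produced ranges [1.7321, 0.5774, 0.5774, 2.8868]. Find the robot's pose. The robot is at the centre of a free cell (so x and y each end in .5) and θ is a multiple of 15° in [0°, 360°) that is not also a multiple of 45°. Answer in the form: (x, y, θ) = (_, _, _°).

(x, y, θ) = (3.5, 7.5, 105°)

Enumerate (i+0.5, j+0.5, θ) over the 25 free cells and 16 admissible headings. For each, cast all 4 beams and compare to the given ranges.
  (2.5, 3.5, 30°): beam 1 = 2.5882 ≠ 1.7321 ✗
  (4.5, 7.5, 60°): beam 1 = 1.9319 ≠ 1.7321 ✗
  (1.5, 4.5, 255°): beam 1 = 1.0000 ≠ 1.7321 ✗
  (3.5, 7.5, 255°): beam 1 = 0.5774 ≠ 1.7321 ✗
  …
  (3.5, 7.5, 105°): r_1=1.7321, r_2=0.5774, r_3=0.5774, r_4=2.8868 — all match ✓
No second candidate reproduces the full scan.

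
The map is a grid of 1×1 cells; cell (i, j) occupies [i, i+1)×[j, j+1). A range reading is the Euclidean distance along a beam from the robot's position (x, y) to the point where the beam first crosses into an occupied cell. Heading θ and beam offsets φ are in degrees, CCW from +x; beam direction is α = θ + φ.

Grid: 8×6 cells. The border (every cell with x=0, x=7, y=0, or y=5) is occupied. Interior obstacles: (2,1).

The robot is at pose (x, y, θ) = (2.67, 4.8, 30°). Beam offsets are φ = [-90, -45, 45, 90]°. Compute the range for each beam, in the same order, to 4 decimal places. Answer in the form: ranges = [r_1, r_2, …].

beam 1: φ=-90°, α=300°
  d=(0.5000,-0.8660)  start (2,4)  tX=0.6600 tY=0.9238  stride 1/|dx|=2.0000 1/|dy|=1.1547
    cross x-line → (3,4), t=0.6600
    cross y-line → (3,3), t=0.9238
    cross y-line → (3,2), t=2.0785
    cross x-line → (4,2), t=2.6600
    cross y-line → (4,1), t=3.2332
    cross y-line → (4,0), t=4.3879 (wall)
  → r_1 = 4.3879
beam 2: φ=-45°, α=345°
  d=(0.9659,-0.2588)  start (2,4)  tX=0.3416 tY=3.0910  stride 1/|dx|=1.0353 1/|dy|=3.8637
    cross x-line → (3,4), t=0.3416
    cross x-line → (4,4), t=1.3769
    cross x-line → (5,4), t=2.4122
    cross y-line → (5,3), t=3.0910
    cross x-line → (6,3), t=3.4475
    cross x-line → (7,3), t=4.4827 (wall)
  → r_2 = 4.4827
beam 3: φ=45°, α=75°
  d=(0.2588,0.9659)  start (2,4)  tX=1.2750 tY=0.2071  stride 1/|dx|=3.8637 1/|dy|=1.0353
    cross y-line → (2,5), t=0.2071 (wall)
  → r_3 = 0.2071
beam 4: φ=90°, α=120°
  d=(-0.5000,0.8660)  start (2,4)  tX=1.3400 tY=0.2309  stride 1/|dx|=2.0000 1/|dy|=1.1547
    cross y-line → (2,5), t=0.2309 (wall)
  → r_4 = 0.2309

ranges = [4.3879, 4.4827, 0.2071, 0.2309]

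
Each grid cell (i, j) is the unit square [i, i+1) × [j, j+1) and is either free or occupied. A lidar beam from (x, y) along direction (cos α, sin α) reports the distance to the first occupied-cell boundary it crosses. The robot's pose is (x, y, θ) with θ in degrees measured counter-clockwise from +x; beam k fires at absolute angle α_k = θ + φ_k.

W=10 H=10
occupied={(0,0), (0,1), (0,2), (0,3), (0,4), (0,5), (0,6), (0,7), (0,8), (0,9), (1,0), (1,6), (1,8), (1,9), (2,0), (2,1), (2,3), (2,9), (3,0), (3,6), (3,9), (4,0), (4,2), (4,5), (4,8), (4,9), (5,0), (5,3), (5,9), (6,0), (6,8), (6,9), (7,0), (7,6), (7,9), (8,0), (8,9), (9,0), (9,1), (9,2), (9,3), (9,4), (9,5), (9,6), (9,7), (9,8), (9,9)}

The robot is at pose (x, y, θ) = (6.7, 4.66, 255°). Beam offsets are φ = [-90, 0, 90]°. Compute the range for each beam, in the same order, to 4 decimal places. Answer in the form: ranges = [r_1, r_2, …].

ranges = [1.7600, 3.7891, 2.3811]

beam 1: φ=-90°, α=165°
  d=(-0.9659,0.2588)  start (6,4)  tX=0.7247 tY=1.3137  stride 1/|dx|=1.0353 1/|dy|=3.8637
    cross x-line → (5,4), t=0.7247
    cross y-line → (5,5), t=1.3137
    cross x-line → (4,5), t=1.7600 (wall)
  → r_1 = 1.7600
beam 2: φ=0°, α=255°
  d=(-0.2588,-0.9659)  start (6,4)  tX=2.7046 tY=0.6833  stride 1/|dx|=3.8637 1/|dy|=1.0353
    cross y-line → (6,3), t=0.6833
    cross y-line → (6,2), t=1.7186
    cross x-line → (5,2), t=2.7046
    cross y-line → (5,1), t=2.7538
    cross y-line → (5,0), t=3.7891 (wall)
  → r_2 = 3.7891
beam 3: φ=90°, α=345°
  d=(0.9659,-0.2588)  start (6,4)  tX=0.3106 tY=2.5500  stride 1/|dx|=1.0353 1/|dy|=3.8637
    cross x-line → (7,4), t=0.3106
    cross x-line → (8,4), t=1.3459
    cross x-line → (9,4), t=2.3811 (wall)
  → r_3 = 2.3811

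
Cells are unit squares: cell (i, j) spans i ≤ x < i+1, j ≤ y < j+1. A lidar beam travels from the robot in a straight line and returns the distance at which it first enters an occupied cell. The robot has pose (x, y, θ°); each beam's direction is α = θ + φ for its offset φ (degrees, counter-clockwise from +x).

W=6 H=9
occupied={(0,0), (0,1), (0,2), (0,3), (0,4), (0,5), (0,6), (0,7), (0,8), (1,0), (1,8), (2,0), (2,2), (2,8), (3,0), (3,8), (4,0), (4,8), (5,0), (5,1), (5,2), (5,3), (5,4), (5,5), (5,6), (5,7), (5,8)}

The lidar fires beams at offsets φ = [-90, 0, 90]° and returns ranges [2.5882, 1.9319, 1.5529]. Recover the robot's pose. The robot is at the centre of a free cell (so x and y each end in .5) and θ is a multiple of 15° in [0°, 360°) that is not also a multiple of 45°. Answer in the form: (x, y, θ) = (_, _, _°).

(x, y, θ) = (3.5, 4.5, 255°)

Candidates: 27 free-cell centres × 16 headings = 432 poses. Raycast each; keep the one whose scan matches to 4 dp.
  (3.5, 7.5, 150°): beam 1 = 0.5774 ≠ 2.5882 ✗
  (1.5, 3.5, 75°): beam 1 = 3.6235 ≠ 2.5882 ✗
  (4.5, 5.5, 300°): beam 1 = 4.0415 ≠ 2.5882 ✗
  (3.5, 6.5, 120°): beam 1 = 1.7321 ≠ 2.5882 ✗
  (4.5, 4.5, 330°): beam 1 = 4.0415 ≠ 2.5882 ✗
  …
  (3.5, 4.5, 255°): r_1=2.5882, r_2=1.9319, r_3=1.5529 — all match ✓
Only this pose fits every beam.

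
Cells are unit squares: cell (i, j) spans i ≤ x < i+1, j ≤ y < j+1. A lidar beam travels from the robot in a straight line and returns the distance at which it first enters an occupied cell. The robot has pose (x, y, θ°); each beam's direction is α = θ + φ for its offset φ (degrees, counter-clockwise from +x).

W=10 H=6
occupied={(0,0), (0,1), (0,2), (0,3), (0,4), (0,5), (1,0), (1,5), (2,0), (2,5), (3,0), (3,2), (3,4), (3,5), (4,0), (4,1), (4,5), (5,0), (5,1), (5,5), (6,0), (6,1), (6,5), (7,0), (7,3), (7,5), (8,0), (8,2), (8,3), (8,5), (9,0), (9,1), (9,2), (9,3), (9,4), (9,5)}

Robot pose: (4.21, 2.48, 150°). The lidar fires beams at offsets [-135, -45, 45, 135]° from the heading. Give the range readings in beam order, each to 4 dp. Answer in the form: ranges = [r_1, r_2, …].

beam 1: φ=-135°, α=15°
  cosα=0.9659 sinα=0.2588 | (4,2) | tMaxX 0.8179 tMaxY 2.0091 | tΔX 1.0353 tΔY 3.8637
    t=0.8179 [x] (5,2)
    t=1.8531 [x] (6,2)
    t=2.0091 [y] (6,3)
    t=2.8884 [x] (7,3) — stop
  → r_1 = 2.8884
beam 2: φ=-45°, α=105°
  cosα=-0.2588 sinα=0.9659 | (4,2) | tMaxX 0.8114 tMaxY 0.5383 | tΔX 3.8637 tΔY 1.0353
    t=0.5383 [y] (4,3)
    t=0.8114 [x] (3,3)
    t=1.5736 [y] (3,4) — stop
  → r_2 = 1.5736
beam 3: φ=45°, α=195°
  cosα=-0.9659 sinα=-0.2588 | (4,2) | tMaxX 0.2174 tMaxY 1.8546 | tΔX 1.0353 tΔY 3.8637
    t=0.2174 [x] (3,2) — stop
  → r_3 = 0.2174
beam 4: φ=135°, α=285°
  cosα=0.2588 sinα=-0.9659 | (4,2) | tMaxX 3.0523 tMaxY 0.4969 | tΔX 3.8637 tΔY 1.0353
    t=0.4969 [y] (4,1) — stop
  → r_4 = 0.4969

ranges = [2.8884, 1.5736, 0.2174, 0.4969]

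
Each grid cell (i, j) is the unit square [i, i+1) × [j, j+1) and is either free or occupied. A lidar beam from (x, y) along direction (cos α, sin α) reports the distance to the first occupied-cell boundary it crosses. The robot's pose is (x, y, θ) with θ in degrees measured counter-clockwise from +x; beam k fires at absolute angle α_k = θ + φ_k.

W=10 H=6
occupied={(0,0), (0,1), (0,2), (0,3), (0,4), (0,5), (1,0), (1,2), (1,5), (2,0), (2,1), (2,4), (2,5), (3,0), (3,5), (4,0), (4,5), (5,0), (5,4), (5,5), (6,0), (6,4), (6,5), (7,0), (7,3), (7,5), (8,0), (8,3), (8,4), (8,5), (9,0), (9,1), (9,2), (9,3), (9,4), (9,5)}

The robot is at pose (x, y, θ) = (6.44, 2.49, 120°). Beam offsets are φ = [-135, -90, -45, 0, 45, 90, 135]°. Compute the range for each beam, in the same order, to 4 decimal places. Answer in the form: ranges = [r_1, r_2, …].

ranges = [2.6503, 1.0200, 1.5633, 1.7436, 5.6319, 2.9800, 1.5426]

beam 1: φ=-135°, α=345°
  direction (0.9659, -0.2588); cell (6,2); t to first gridline: x 0.5798, y 1.8932 (then +1.0353 / +3.8637)
    (7,2) via x @ 0.5798
    (8,2) via x @ 1.6150
    (8,1) via y @ 1.8932
    (9,1) via x @ 2.6503  # hit
  → r_1 = 2.6503
beam 2: φ=-90°, α=30°
  direction (0.8660, 0.5000); cell (6,2); t to first gridline: x 0.6466, y 1.0200 (then +1.1547 / +2.0000)
    (7,2) via x @ 0.6466
    (7,3) via y @ 1.0200  # hit
  → r_2 = 1.0200
beam 3: φ=-45°, α=75°
  direction (0.2588, 0.9659); cell (6,2); t to first gridline: x 2.1637, y 0.5280 (then +3.8637 / +1.0353)
    (6,3) via y @ 0.5280
    (6,4) via y @ 1.5633  # hit
  → r_3 = 1.5633
beam 4: φ=0°, α=120°
  direction (-0.5000, 0.8660); cell (6,2); t to first gridline: x 0.8800, y 0.5889 (then +2.0000 / +1.1547)
    (6,3) via y @ 0.5889
    (5,3) via x @ 0.8800
    (5,4) via y @ 1.7436  # hit
  → r_4 = 1.7436
beam 5: φ=45°, α=165°
  direction (-0.9659, 0.2588); cell (6,2); t to first gridline: x 0.4555, y 1.9705 (then +1.0353 / +3.8637)
    (5,2) via x @ 0.4555
    (4,2) via x @ 1.4908
    (4,3) via y @ 1.9705
    (3,3) via x @ 2.5261
    (2,3) via x @ 3.5614
    (1,3) via x @ 4.5966
    (0,3) via x @ 5.6319  # hit
  → r_5 = 5.6319
beam 6: φ=90°, α=210°
  direction (-0.8660, -0.5000); cell (6,2); t to first gridline: x 0.5081, y 0.9800 (then +1.1547 / +2.0000)
    (5,2) via x @ 0.5081
    (5,1) via y @ 0.9800
    (4,1) via x @ 1.6628
    (3,1) via x @ 2.8175
    (3,0) via y @ 2.9800  # hit
  → r_6 = 2.9800
beam 7: φ=135°, α=255°
  direction (-0.2588, -0.9659); cell (6,2); t to first gridline: x 1.7000, y 0.5073 (then +3.8637 / +1.0353)
    (6,1) via y @ 0.5073
    (6,0) via y @ 1.5426  # hit
  → r_7 = 1.5426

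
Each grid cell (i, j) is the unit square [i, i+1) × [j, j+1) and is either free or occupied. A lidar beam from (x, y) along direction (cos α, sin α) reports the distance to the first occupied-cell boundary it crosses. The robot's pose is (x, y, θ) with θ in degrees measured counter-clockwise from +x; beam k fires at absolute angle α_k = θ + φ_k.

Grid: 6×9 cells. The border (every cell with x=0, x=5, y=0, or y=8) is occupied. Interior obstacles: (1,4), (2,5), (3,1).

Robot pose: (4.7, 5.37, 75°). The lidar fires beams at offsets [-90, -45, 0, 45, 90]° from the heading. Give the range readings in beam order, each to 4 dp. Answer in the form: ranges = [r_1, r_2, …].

beam 1: φ=-90°, α=345°
  dir = (cos 345°, sin 345°) = (0.9659, -0.2588); from cell (4,5)
  next x-line at t=0.3106, next y-line at t=1.4296; Δt_x=1.0353, Δt_y=3.8637
    x: enter (5,5) at t=0.3106 ← occupied
  → r_1 = 0.3106
beam 2: φ=-45°, α=30°
  dir = (cos 30°, sin 30°) = (0.8660, 0.5000); from cell (4,5)
  next x-line at t=0.3464, next y-line at t=1.2600; Δt_x=1.1547, Δt_y=2.0000
    x: enter (5,5) at t=0.3464 ← occupied
  → r_2 = 0.3464
beam 3: φ=0°, α=75°
  dir = (cos 75°, sin 75°) = (0.2588, 0.9659); from cell (4,5)
  next x-line at t=1.1591, next y-line at t=0.6522; Δt_x=3.8637, Δt_y=1.0353
    y: enter (4,6) at t=0.6522
    x: enter (5,6) at t=1.1591 ← occupied
  → r_3 = 1.1591
beam 4: φ=45°, α=120°
  dir = (cos 120°, sin 120°) = (-0.5000, 0.8660); from cell (4,5)
  next x-line at t=1.4000, next y-line at t=0.7275; Δt_x=2.0000, Δt_y=1.1547
    y: enter (4,6) at t=0.7275
    x: enter (3,6) at t=1.4000
    y: enter (3,7) at t=1.8822
    y: enter (3,8) at t=3.0369 ← occupied
  → r_4 = 3.0369
beam 5: φ=90°, α=165°
  dir = (cos 165°, sin 165°) = (-0.9659, 0.2588); from cell (4,5)
  next x-line at t=0.7247, next y-line at t=2.4341; Δt_x=1.0353, Δt_y=3.8637
    x: enter (3,5) at t=0.7247
    x: enter (2,5) at t=1.7600 ← occupied
  → r_5 = 1.7600

ranges = [0.3106, 0.3464, 1.1591, 3.0369, 1.7600]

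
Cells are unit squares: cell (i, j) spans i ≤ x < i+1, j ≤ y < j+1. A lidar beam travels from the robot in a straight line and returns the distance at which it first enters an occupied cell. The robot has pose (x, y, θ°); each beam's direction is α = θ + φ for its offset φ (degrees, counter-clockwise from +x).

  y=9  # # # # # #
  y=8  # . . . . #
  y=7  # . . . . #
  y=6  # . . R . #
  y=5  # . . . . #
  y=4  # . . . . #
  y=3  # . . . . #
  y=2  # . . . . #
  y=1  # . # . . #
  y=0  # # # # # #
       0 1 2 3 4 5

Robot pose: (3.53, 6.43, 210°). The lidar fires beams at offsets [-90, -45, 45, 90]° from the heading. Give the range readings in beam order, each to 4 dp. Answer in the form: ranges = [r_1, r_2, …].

beam 1: φ=-90°, α=120°
  d=(-0.5000,0.8660)  start (3,6)  tX=1.0600 tY=0.6582  stride 1/|dx|=2.0000 1/|dy|=1.1547
    cross y-line → (3,7), t=0.6582
    cross x-line → (2,7), t=1.0600
    cross y-line → (2,8), t=1.8129
    cross y-line → (2,9), t=2.9676 (wall)
  → r_1 = 2.9676
beam 2: φ=-45°, α=165°
  d=(-0.9659,0.2588)  start (3,6)  tX=0.5487 tY=2.2023  stride 1/|dx|=1.0353 1/|dy|=3.8637
    cross x-line → (2,6), t=0.5487
    cross x-line → (1,6), t=1.5840
    cross y-line → (1,7), t=2.2023
    cross x-line → (0,7), t=2.6192 (wall)
  → r_2 = 2.6192
beam 3: φ=45°, α=255°
  d=(-0.2588,-0.9659)  start (3,6)  tX=2.0478 tY=0.4452  stride 1/|dx|=3.8637 1/|dy|=1.0353
    cross y-line → (3,5), t=0.4452
    cross y-line → (3,4), t=1.4804
    cross x-line → (2,4), t=2.0478
    cross y-line → (2,3), t=2.5157
    cross y-line → (2,2), t=3.5510
    cross y-line → (2,1), t=4.5863 (wall)
  → r_3 = 4.5863
beam 4: φ=90°, α=300°
  d=(0.5000,-0.8660)  start (3,6)  tX=0.9400 tY=0.4965  stride 1/|dx|=2.0000 1/|dy|=1.1547
    cross y-line → (3,5), t=0.4965
    cross x-line → (4,5), t=0.9400
    cross y-line → (4,4), t=1.6512
    cross y-line → (4,3), t=2.8059
    cross x-line → (5,3), t=2.9400 (wall)
  → r_4 = 2.9400

ranges = [2.9676, 2.6192, 4.5863, 2.9400]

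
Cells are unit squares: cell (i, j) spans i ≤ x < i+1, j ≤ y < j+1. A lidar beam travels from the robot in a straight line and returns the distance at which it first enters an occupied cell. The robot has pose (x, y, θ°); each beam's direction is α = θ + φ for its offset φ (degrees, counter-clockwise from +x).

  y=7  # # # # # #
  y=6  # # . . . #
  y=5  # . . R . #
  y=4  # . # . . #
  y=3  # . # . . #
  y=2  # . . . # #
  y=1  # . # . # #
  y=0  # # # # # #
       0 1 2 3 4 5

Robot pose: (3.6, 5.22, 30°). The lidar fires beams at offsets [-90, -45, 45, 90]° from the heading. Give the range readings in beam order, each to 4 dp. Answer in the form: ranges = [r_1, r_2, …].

ranges = [2.5634, 1.4494, 1.8428, 2.0554]

beam 1: φ=-90°, α=300°
  cosα=0.5000 sinα=-0.8660 | (3,5) | tMaxX 0.8000 tMaxY 0.2540 | tΔX 2.0000 tΔY 1.1547
    t=0.2540 [y] (3,4)
    t=0.8000 [x] (4,4)
    t=1.4087 [y] (4,3)
    t=2.5634 [y] (4,2) — stop
  → r_1 = 2.5634
beam 2: φ=-45°, α=345°
  cosα=0.9659 sinα=-0.2588 | (3,5) | tMaxX 0.4141 tMaxY 0.8500 | tΔX 1.0353 tΔY 3.8637
    t=0.4141 [x] (4,5)
    t=0.8500 [y] (4,4)
    t=1.4494 [x] (5,4) — stop
  → r_2 = 1.4494
beam 3: φ=45°, α=75°
  cosα=0.2588 sinα=0.9659 | (3,5) | tMaxX 1.5455 tMaxY 0.8075 | tΔX 3.8637 tΔY 1.0353
    t=0.8075 [y] (3,6)
    t=1.5455 [x] (4,6)
    t=1.8428 [y] (4,7) — stop
  → r_3 = 1.8428
beam 4: φ=90°, α=120°
  cosα=-0.5000 sinα=0.8660 | (3,5) | tMaxX 1.2000 tMaxY 0.9007 | tΔX 2.0000 tΔY 1.1547
    t=0.9007 [y] (3,6)
    t=1.2000 [x] (2,6)
    t=2.0554 [y] (2,7) — stop
  → r_4 = 2.0554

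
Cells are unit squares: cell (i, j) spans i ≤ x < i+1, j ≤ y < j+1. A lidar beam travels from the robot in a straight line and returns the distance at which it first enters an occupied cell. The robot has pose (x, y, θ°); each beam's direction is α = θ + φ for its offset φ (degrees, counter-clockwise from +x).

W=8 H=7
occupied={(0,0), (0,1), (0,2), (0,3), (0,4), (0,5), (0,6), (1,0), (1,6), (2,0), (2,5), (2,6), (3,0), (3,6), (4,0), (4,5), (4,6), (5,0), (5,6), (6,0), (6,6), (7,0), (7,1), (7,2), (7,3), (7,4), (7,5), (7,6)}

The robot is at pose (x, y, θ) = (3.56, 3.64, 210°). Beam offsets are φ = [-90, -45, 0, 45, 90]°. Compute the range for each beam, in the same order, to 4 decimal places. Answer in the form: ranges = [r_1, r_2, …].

ranges = [1.5704, 2.6503, 2.9560, 2.7331, 3.0484]

beam 1: φ=-90°, α=120°
  dir = (cos 120°, sin 120°) = (-0.5000, 0.8660); from cell (3,3)
  next x-line at t=1.1200, next y-line at t=0.4157; Δt_x=2.0000, Δt_y=1.1547
    y: enter (3,4) at t=0.4157
    x: enter (2,4) at t=1.1200
    y: enter (2,5) at t=1.5704 ← occupied
  → r_1 = 1.5704
beam 2: φ=-45°, α=165°
  dir = (cos 165°, sin 165°) = (-0.9659, 0.2588); from cell (3,3)
  next x-line at t=0.5798, next y-line at t=1.3909; Δt_x=1.0353, Δt_y=3.8637
    x: enter (2,3) at t=0.5798
    y: enter (2,4) at t=1.3909
    x: enter (1,4) at t=1.6150
    x: enter (0,4) at t=2.6503 ← occupied
  → r_2 = 2.6503
beam 3: φ=0°, α=210°
  dir = (cos 210°, sin 210°) = (-0.8660, -0.5000); from cell (3,3)
  next x-line at t=0.6466, next y-line at t=1.2800; Δt_x=1.1547, Δt_y=2.0000
    x: enter (2,3) at t=0.6466
    y: enter (2,2) at t=1.2800
    x: enter (1,2) at t=1.8013
    x: enter (0,2) at t=2.9560 ← occupied
  → r_3 = 2.9560
beam 4: φ=45°, α=255°
  dir = (cos 255°, sin 255°) = (-0.2588, -0.9659); from cell (3,3)
  next x-line at t=2.1637, next y-line at t=0.6626; Δt_x=3.8637, Δt_y=1.0353
    y: enter (3,2) at t=0.6626
    y: enter (3,1) at t=1.6979
    x: enter (2,1) at t=2.1637
    y: enter (2,0) at t=2.7331 ← occupied
  → r_4 = 2.7331
beam 5: φ=90°, α=300°
  dir = (cos 300°, sin 300°) = (0.5000, -0.8660); from cell (3,3)
  next x-line at t=0.8800, next y-line at t=0.7390; Δt_x=2.0000, Δt_y=1.1547
    y: enter (3,2) at t=0.7390
    x: enter (4,2) at t=0.8800
    y: enter (4,1) at t=1.8937
    x: enter (5,1) at t=2.8800
    y: enter (5,0) at t=3.0484 ← occupied
  → r_5 = 3.0484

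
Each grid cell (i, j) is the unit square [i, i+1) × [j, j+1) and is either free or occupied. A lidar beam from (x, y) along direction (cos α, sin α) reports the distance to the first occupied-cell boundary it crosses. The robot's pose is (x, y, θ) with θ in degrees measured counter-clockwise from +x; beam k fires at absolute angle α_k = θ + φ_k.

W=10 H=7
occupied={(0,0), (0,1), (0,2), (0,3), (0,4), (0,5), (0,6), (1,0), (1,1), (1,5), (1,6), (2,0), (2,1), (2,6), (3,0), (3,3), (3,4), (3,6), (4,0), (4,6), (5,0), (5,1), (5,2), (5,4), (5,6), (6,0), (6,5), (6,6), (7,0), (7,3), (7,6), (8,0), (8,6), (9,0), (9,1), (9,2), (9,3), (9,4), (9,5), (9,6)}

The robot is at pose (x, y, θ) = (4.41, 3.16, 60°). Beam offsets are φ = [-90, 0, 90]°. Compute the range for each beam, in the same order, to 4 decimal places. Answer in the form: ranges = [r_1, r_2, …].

ranges = [0.6813, 1.1800, 0.4734]

beam 1: φ=-90°, α=330°
  cosα=0.8660 sinα=-0.5000 | (4,3) | tMaxX 0.6813 tMaxY 0.3200 | tΔX 1.1547 tΔY 2.0000
    t=0.3200 [y] (4,2)
    t=0.6813 [x] (5,2) — stop
  → r_1 = 0.6813
beam 2: φ=0°, α=60°
  cosα=0.5000 sinα=0.8660 | (4,3) | tMaxX 1.1800 tMaxY 0.9699 | tΔX 2.0000 tΔY 1.1547
    t=0.9699 [y] (4,4)
    t=1.1800 [x] (5,4) — stop
  → r_2 = 1.1800
beam 3: φ=90°, α=150°
  cosα=-0.8660 sinα=0.5000 | (4,3) | tMaxX 0.4734 tMaxY 1.6800 | tΔX 1.1547 tΔY 2.0000
    t=0.4734 [x] (3,3) — stop
  → r_3 = 0.4734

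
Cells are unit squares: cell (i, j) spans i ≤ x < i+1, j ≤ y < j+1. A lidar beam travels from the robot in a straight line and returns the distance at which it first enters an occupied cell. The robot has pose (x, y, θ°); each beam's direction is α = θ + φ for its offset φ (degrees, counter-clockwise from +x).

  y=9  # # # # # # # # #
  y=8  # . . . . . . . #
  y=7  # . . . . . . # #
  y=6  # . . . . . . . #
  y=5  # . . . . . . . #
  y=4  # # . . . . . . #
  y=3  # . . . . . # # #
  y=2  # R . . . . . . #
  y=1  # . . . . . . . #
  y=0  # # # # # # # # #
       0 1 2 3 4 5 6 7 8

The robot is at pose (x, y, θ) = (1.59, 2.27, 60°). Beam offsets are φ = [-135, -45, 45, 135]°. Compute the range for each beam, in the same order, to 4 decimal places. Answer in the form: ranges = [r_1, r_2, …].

beam 1: φ=-135°, α=285°
  dir = (cos 285°, sin 285°) = (0.2588, -0.9659); from cell (1,2)
  next x-line at t=1.5841, next y-line at t=0.2795; Δt_x=3.8637, Δt_y=1.0353
    y: enter (1,1) at t=0.2795
    y: enter (1,0) at t=1.3148 ← occupied
  → r_1 = 1.3148
beam 2: φ=-45°, α=15°
  dir = (cos 15°, sin 15°) = (0.9659, 0.2588); from cell (1,2)
  next x-line at t=0.4245, next y-line at t=2.8205; Δt_x=1.0353, Δt_y=3.8637
    x: enter (2,2) at t=0.4245
    x: enter (3,2) at t=1.4597
    x: enter (4,2) at t=2.4950
    y: enter (4,3) at t=2.8205
    x: enter (5,3) at t=3.5303
    x: enter (6,3) at t=4.5656 ← occupied
  → r_2 = 4.5656
beam 3: φ=45°, α=105°
  dir = (cos 105°, sin 105°) = (-0.2588, 0.9659); from cell (1,2)
  next x-line at t=2.2796, next y-line at t=0.7558; Δt_x=3.8637, Δt_y=1.0353
    y: enter (1,3) at t=0.7558
    y: enter (1,4) at t=1.7910 ← occupied
  → r_3 = 1.7910
beam 4: φ=135°, α=195°
  dir = (cos 195°, sin 195°) = (-0.9659, -0.2588); from cell (1,2)
  next x-line at t=0.6108, next y-line at t=1.0432; Δt_x=1.0353, Δt_y=3.8637
    x: enter (0,2) at t=0.6108 ← occupied
  → r_4 = 0.6108

ranges = [1.3148, 4.5656, 1.7910, 0.6108]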